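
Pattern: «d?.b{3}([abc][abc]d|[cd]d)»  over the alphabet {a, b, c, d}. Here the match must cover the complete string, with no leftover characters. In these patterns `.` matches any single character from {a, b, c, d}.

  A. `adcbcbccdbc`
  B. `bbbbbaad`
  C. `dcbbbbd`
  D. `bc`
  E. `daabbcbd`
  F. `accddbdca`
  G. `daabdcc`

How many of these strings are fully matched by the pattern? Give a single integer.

A → no match — must end with `d`
B → no match
C → no match
D → no match — must end with `d`
E → no match
F → no match — must end with `d`
G → no match — must end with `d`
Total matched: 0

0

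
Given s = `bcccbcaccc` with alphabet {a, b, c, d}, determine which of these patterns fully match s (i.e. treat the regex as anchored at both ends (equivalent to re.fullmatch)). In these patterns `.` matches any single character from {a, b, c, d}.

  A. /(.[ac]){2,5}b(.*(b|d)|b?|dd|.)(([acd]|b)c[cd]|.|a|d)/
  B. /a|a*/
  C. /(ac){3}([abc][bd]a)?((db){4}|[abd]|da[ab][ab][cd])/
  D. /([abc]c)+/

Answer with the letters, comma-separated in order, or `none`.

D

A → no match
B → no match
C → no match — must start with `ac`
D → match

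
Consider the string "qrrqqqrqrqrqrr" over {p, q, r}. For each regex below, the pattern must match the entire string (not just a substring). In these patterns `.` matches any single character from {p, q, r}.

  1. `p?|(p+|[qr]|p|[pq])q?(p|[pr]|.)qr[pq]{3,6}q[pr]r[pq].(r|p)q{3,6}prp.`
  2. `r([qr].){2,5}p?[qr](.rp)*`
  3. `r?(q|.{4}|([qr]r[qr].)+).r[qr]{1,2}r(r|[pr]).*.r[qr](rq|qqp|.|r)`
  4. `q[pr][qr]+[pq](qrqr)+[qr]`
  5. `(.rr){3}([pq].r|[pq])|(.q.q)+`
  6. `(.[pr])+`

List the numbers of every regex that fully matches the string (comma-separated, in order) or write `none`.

1 → no match
2 → no match — must start with "r"
3 → no match
4 → match
5 → no match
6 → no match

4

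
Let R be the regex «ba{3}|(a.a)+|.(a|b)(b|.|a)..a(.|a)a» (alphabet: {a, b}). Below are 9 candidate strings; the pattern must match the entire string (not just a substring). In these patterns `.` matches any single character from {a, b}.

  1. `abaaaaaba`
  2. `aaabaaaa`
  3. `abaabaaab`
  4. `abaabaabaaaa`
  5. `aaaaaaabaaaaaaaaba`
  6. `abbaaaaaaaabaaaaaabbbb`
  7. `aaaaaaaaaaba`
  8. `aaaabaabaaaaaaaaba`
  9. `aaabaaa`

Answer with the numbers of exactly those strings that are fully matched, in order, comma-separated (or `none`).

1 → match
2 → match
3 → no match — must end with `a`
4 → match
5 → match
6 → no match — must end with `a`
7 → match
8 → match
9 → no match

1, 2, 4, 5, 7, 8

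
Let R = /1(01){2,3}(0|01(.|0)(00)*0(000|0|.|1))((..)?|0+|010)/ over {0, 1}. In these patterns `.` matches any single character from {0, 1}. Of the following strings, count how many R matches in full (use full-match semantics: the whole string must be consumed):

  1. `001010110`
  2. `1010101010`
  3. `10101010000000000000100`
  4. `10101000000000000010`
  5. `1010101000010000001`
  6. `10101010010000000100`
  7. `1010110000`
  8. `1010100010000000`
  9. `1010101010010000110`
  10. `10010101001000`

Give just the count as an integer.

1

1 → no match — must start with `101`
2 → match
3 → no match
4 → no match
5 → no match
6 → no match
7 → no match
8 → no match
9 → no match
10 → no match — must start with `101`
Total matched: 1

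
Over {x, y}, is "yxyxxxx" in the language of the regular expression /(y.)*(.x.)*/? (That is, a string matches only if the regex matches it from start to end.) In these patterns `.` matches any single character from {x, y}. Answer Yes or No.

Yes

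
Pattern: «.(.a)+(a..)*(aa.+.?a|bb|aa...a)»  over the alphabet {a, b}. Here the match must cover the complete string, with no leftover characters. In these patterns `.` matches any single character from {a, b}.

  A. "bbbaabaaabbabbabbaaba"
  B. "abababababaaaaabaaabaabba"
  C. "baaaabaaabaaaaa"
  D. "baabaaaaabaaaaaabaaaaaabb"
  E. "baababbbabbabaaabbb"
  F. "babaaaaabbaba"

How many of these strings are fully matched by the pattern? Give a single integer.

3

A → no match
B → match
C → match
D → match
E → no match
F → no match
Total matched: 3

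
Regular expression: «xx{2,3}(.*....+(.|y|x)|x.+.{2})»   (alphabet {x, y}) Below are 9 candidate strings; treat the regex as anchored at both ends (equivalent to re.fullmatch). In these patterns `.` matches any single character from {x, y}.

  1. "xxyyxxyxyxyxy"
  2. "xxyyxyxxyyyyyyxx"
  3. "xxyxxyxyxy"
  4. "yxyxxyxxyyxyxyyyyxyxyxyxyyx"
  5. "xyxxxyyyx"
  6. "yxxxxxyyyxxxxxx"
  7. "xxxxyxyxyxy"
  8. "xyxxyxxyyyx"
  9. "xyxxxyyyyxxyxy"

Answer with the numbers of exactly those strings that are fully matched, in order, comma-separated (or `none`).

7

1 → no match
2 → no match
3 → no match
4 → no match — must start with "xx"
5 → no match — must start with "xx"
6 → no match — must start with "xx"
7 → match
8 → no match — must start with "xx"
9 → no match — must start with "xx"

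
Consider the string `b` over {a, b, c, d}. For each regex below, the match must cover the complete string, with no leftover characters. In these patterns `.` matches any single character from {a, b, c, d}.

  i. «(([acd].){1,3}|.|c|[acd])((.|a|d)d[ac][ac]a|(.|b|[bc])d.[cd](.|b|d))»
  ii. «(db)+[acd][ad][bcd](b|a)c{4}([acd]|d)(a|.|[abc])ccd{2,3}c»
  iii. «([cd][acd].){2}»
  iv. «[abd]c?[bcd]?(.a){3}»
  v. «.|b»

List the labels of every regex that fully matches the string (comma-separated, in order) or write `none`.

v

i → no match
ii → no match — must start with `db`
iii → no match
iv → no match — must end with `a`
v → match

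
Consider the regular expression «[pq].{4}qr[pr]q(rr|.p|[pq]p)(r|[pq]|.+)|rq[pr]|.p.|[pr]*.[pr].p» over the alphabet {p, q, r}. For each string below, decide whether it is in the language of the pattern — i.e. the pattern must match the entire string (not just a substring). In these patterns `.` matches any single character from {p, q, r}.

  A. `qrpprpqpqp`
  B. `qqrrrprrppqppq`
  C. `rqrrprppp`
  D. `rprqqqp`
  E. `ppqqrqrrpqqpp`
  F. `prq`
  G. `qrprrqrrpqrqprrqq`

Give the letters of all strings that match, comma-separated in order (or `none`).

none

A → no match
B → no match
C → no match
D → no match
E → no match
F → no match
G → no match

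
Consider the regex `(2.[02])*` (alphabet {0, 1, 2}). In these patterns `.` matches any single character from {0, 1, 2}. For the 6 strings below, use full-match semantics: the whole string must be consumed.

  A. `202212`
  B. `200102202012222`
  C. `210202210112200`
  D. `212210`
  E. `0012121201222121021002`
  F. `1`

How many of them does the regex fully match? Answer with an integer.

A → match
B → no match
C → no match
D → match
E → no match
F → no match
Total matched: 2

2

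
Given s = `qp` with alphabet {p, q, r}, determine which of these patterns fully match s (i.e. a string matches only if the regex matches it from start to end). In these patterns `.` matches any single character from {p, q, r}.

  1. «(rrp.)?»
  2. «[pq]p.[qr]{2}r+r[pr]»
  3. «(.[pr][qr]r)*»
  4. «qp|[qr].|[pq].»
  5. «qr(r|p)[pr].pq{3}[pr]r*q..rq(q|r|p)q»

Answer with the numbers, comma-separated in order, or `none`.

4

1 → no match
2 → no match
3 → no match
4 → match
5 → no match — must start with `qr`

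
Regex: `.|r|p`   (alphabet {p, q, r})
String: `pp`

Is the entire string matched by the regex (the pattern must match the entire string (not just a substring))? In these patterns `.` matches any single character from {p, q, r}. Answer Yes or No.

No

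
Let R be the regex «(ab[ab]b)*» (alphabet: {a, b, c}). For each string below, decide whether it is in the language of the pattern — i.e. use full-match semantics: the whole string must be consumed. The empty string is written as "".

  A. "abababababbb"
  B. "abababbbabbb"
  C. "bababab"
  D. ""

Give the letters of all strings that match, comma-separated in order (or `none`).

A, B, D

A. "abababababbb" → match
B. "abababbbabbb" → match
C. "bababab" → no match
D. "" → match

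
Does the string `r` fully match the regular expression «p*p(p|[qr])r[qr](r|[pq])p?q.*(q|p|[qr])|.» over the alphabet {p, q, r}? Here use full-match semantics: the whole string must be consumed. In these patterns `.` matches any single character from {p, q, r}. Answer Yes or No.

Yes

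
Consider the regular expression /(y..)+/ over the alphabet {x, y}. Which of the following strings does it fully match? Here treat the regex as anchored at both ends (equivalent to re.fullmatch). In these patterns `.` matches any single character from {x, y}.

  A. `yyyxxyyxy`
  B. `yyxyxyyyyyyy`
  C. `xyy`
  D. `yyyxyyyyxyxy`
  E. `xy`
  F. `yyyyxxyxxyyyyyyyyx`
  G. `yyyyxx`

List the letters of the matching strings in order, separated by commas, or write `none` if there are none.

A. `yyyxxyyxy` → no match
B. `yyxyxyyyyyyy` → match
C. `xyy` → no match — must start with `y`
D. `yyyxyyyyxyxy` → no match
E. `xy` → no match — must start with `y`
F → match
G. `yyyyxx` → match

B, F, G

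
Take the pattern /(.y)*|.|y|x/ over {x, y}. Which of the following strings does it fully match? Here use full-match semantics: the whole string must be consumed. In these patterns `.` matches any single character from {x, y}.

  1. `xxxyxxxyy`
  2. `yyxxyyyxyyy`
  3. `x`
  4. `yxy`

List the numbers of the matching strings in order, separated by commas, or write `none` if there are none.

3

1. `xxxyxxxyy` → no match
2. `yyxxyyyxyyy` → no match
3. `x` → match
4. `yxy` → no match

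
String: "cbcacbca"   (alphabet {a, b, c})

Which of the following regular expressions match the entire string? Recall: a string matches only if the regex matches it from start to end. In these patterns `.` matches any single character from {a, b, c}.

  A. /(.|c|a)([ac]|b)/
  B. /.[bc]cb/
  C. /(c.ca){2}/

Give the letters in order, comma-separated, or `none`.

A → no match
B → no match — must end with "cb"
C → match

C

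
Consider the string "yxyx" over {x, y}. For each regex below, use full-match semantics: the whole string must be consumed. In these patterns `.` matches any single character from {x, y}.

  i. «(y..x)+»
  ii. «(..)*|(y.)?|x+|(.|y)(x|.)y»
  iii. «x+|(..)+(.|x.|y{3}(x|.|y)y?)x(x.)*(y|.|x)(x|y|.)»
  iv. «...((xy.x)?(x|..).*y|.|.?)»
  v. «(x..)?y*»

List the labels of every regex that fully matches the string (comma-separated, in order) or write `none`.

i, ii, iv

i → match
ii → match
iii → no match
iv → match
v → no match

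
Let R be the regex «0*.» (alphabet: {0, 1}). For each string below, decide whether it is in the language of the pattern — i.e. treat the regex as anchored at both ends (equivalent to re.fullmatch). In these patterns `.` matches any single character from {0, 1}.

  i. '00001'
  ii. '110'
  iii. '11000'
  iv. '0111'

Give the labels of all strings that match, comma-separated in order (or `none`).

i

i. '00001' → match
ii. '110' → no match
iii. '11000' → no match
iv. '0111' → no match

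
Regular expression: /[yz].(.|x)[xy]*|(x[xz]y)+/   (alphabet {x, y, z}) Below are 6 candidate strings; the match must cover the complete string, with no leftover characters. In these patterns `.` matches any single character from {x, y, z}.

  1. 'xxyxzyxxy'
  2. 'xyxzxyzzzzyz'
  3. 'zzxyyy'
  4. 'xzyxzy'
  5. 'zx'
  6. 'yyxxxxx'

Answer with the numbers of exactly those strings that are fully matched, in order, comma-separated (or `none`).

1 → match
2 → no match
3 → match
4 → match
5 → no match
6 → match

1, 3, 4, 6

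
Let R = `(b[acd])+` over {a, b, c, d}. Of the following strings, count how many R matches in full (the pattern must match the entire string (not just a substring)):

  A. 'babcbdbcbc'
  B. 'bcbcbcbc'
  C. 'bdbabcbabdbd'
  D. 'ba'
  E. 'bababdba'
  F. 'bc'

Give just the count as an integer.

A. 'babcbdbcbc' → match
B. 'bcbcbcbc' → match
C. 'bdbabcbabdbd' → match
D. 'ba' → match
E. 'bababdba' → match
F. 'bc' → match
Total matched: 6

6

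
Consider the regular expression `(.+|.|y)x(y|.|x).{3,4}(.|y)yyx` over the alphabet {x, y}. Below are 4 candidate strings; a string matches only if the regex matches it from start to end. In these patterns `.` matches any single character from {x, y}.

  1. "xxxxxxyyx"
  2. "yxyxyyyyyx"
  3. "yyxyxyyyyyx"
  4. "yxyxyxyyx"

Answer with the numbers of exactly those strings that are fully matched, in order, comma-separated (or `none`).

1. "xxxxxxyyx" → no match
2. "yxyxyyyyyx" → match
3. "yyxyxyyyyyx" → match
4. "yxyxyxyyx" → no match

2, 3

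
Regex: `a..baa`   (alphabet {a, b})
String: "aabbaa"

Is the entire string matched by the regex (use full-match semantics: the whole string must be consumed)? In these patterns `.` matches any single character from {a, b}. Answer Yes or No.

Yes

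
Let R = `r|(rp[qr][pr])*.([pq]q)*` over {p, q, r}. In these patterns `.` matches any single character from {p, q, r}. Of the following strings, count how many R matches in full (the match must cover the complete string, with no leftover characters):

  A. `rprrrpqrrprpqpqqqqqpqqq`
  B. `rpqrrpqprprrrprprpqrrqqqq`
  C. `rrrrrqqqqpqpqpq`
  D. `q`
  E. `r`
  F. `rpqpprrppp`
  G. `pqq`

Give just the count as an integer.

A → match
B → match
C → no match
D → match
E → match
F → no match
G → match
Total matched: 5

5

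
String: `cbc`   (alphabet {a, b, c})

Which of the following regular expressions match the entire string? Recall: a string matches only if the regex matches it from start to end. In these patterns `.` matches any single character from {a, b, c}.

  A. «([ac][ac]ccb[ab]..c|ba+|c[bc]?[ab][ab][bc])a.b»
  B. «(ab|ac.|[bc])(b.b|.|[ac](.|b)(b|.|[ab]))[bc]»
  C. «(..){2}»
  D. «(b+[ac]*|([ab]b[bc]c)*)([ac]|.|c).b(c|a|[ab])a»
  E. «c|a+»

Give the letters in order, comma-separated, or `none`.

B

A → no match — must end with `b`
B → match
C → no match
D → no match — must end with `a`
E → no match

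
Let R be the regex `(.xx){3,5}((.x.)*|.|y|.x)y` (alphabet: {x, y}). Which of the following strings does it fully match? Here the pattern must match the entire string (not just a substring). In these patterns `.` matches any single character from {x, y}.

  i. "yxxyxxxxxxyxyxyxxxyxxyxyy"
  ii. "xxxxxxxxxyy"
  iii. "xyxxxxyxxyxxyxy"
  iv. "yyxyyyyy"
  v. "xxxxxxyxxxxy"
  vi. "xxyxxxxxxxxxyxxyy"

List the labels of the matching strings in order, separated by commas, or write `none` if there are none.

ii, v

i → no match
ii → match
iii → no match
iv → no match
v → match
vi → no match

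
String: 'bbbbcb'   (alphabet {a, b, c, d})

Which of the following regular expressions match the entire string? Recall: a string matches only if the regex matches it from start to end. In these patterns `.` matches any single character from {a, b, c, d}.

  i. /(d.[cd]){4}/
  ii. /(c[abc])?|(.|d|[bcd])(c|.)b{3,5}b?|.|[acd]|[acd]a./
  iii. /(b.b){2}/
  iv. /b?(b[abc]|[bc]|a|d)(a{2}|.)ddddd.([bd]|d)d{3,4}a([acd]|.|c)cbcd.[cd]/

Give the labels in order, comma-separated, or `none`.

i → no match — must start with 'd'
ii → no match
iii → match
iv → no match

iii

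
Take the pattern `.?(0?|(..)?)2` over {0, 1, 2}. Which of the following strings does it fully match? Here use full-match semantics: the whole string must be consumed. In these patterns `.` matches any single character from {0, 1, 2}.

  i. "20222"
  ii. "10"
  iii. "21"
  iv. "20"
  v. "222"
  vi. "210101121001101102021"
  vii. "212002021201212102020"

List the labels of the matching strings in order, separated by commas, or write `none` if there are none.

i → no match
ii → no match — must end with "2"
iii → no match — must end with "2"
iv → no match — must end with "2"
v → match
vi → no match — must end with "2"
vii → no match — must end with "2"

v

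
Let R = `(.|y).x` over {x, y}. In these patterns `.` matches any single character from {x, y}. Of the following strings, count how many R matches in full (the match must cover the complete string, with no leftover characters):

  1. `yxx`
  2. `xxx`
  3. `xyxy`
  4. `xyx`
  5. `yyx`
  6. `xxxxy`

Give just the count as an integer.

1. `yxx` → match
2. `xxx` → match
3. `xyxy` → no match — must end with `x`
4. `xyx` → match
5. `yyx` → match
6. `xxxxy` → no match — must end with `x`
Total matched: 4

4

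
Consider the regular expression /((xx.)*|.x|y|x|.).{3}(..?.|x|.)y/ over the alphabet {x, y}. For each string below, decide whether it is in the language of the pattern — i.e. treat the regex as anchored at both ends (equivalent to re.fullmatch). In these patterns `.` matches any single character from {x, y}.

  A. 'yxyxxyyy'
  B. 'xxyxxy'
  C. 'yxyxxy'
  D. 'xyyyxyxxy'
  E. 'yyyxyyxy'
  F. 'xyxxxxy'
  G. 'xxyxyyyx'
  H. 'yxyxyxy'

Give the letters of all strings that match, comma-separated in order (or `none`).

A, B, C, E, F, H

A → match
B → match
C → match
D → no match
E → match
F → match
G → no match — must end with 'y'
H → match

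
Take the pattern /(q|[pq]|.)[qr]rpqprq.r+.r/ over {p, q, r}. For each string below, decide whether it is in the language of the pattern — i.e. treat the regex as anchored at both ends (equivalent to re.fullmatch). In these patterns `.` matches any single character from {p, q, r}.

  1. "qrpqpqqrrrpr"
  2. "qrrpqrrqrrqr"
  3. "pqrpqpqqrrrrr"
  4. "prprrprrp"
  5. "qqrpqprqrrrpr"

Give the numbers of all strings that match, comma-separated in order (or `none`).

5

1. "qrpqpqqrrrpr" → no match
2. "qrrpqrrqrrqr" → no match
3 → no match
4. "prprrprrp" → no match — must end with "r"
5 → match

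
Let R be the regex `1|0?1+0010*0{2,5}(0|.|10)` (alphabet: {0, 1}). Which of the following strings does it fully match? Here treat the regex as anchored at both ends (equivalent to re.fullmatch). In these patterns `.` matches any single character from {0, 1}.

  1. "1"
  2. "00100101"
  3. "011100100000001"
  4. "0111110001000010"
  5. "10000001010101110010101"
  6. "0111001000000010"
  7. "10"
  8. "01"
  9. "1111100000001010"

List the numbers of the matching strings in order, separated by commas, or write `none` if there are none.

1, 3, 6

1. "1" → match
2. "00100101" → no match
3 → match
4 → no match
5 → no match
6 → match
7. "10" → no match
8. "01" → no match
9 → no match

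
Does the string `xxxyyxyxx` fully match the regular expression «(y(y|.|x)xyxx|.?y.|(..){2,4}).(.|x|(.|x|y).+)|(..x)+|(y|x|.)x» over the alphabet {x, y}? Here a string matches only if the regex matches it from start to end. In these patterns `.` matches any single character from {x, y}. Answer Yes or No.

Yes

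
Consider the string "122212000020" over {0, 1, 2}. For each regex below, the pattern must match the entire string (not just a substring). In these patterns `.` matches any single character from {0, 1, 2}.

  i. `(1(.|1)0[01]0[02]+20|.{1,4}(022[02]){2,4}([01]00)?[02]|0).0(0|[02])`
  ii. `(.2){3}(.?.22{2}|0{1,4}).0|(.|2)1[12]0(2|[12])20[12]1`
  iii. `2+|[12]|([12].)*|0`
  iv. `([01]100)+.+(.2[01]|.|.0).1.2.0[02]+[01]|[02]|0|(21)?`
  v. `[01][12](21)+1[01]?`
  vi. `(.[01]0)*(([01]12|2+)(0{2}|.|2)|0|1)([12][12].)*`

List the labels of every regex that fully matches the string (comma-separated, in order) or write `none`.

i → no match
ii → match
iii → no match
iv → no match
v → no match
vi → no match

ii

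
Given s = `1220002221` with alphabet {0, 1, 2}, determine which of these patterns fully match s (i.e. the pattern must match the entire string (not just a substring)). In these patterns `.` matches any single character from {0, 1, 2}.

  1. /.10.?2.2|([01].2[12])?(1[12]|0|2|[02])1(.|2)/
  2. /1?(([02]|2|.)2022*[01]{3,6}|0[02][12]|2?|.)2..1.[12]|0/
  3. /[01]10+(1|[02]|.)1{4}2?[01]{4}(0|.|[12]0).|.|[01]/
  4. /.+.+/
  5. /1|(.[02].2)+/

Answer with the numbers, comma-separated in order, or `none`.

4

1 → no match
2 → no match
3 → no match
4 → match
5 → no match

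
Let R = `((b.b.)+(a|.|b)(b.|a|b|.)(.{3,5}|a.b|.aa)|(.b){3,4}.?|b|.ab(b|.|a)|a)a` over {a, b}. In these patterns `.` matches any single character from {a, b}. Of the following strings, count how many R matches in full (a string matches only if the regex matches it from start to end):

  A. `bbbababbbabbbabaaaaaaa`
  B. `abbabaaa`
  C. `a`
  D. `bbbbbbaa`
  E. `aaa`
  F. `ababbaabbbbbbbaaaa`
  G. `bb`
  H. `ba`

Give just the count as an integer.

A → match
B → no match
C → no match
D → match
E → no match
F → no match
G → no match — must end with `a`
H → match
Total matched: 3

3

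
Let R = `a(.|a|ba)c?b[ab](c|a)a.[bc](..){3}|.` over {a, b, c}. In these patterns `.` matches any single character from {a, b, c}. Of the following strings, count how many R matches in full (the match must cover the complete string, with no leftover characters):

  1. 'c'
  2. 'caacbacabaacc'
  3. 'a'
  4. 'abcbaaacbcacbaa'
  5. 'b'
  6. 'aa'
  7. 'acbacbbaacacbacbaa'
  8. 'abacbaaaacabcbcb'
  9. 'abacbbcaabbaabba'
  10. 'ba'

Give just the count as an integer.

6

1. 'c' → match
2 → no match
3. 'a' → match
4 → match
5. 'b' → match
6. 'aa' → no match
7 → no match
8 → match
9 → match
10. 'ba' → no match
Total matched: 6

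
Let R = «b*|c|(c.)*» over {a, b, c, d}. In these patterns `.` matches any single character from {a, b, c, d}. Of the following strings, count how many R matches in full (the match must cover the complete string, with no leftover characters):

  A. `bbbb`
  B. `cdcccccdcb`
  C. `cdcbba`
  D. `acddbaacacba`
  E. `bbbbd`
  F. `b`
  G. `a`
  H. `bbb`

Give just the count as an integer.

A → match
B → match
C → no match
D → no match
E → no match
F → match
G → no match
H → match
Total matched: 4

4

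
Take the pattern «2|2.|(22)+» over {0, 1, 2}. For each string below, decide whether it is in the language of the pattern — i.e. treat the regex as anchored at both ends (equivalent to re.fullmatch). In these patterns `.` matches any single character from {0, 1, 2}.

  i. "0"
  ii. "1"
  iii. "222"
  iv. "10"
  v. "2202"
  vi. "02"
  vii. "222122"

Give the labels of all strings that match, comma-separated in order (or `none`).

i → no match
ii → no match
iii → no match
iv → no match
v → no match
vi → no match
vii → no match

none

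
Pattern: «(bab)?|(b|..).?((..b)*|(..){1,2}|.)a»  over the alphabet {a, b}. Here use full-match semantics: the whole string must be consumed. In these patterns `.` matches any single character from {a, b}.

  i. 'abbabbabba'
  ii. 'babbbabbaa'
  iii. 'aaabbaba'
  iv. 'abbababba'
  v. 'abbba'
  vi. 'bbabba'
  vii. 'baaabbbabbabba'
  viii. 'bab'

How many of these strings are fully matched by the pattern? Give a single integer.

6

i → match
ii → no match
iii → match
iv → match
v → match
vi → match
vii → no match
viii → match
Total matched: 6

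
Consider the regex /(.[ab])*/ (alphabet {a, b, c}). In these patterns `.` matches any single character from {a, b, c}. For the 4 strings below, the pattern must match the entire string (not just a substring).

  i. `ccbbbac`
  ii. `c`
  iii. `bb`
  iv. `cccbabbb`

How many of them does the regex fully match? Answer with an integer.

1

i → no match
ii → no match
iii → match
iv → no match
Total matched: 1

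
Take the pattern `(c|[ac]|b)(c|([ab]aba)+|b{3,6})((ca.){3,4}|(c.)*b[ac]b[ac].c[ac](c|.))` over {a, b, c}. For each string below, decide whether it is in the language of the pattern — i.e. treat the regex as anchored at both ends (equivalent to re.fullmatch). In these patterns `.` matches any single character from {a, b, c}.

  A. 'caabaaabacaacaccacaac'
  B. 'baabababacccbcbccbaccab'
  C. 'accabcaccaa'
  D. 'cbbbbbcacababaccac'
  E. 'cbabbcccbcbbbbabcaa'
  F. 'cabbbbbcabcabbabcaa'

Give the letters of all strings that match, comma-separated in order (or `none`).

A → no match
B → no match
C → match
D → match
E → no match
F → no match

C, D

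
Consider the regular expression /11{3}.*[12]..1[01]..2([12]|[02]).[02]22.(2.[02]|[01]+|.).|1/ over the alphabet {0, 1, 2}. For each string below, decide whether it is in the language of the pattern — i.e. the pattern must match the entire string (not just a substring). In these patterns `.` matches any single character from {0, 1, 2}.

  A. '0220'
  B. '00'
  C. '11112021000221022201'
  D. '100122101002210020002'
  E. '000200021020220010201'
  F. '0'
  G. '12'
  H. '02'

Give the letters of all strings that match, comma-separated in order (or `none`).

A → no match
B → no match
C → match
D → no match
E → no match
F → no match
G → no match
H → no match

C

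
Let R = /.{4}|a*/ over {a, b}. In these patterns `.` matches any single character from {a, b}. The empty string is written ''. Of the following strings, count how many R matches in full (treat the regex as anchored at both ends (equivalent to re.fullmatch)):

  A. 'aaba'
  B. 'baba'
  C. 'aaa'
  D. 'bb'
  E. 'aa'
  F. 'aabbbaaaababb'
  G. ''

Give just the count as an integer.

5

A → match
B → match
C → match
D → no match
E → match
F → no match
G → match
Total matched: 5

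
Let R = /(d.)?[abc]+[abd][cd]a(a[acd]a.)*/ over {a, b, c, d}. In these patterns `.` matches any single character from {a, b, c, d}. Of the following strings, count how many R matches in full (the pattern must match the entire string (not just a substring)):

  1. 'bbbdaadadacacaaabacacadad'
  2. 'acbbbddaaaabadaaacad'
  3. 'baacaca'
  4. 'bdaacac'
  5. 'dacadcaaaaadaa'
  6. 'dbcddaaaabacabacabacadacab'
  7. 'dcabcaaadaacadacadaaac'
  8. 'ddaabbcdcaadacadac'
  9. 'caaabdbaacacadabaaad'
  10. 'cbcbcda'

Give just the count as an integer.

6

1 → match
2 → match
3 → match
4 → no match
5 → no match
6 → match
7 → match
8 → match
9 → no match
10 → no match
Total matched: 6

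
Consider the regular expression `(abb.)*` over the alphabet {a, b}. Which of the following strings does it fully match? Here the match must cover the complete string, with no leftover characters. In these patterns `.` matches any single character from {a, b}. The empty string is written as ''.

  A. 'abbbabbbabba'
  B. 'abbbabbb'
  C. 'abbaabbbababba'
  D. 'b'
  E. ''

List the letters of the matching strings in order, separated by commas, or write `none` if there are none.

A, B, E

A → match
B → match
C → no match
D → no match
E → match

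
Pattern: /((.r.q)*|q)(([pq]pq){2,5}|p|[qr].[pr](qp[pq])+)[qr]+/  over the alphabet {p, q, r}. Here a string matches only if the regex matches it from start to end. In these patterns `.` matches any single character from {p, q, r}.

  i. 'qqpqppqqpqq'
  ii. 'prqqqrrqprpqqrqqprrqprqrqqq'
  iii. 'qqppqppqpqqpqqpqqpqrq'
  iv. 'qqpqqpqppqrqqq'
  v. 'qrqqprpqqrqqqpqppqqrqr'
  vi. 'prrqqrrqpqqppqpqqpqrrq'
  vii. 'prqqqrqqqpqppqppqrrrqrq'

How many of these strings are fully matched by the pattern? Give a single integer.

i → match
ii → match
iii → match
iv → match
v → match
vi → match
vii → match
Total matched: 7

7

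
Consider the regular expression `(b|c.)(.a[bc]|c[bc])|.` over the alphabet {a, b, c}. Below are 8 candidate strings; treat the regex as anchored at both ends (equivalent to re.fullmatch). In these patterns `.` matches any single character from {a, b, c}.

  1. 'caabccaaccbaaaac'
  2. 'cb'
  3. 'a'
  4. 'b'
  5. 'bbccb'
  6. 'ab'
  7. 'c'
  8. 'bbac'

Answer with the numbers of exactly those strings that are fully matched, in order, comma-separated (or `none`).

1 → no match
2 → no match
3 → match
4 → match
5 → no match
6 → no match
7 → match
8 → match

3, 4, 7, 8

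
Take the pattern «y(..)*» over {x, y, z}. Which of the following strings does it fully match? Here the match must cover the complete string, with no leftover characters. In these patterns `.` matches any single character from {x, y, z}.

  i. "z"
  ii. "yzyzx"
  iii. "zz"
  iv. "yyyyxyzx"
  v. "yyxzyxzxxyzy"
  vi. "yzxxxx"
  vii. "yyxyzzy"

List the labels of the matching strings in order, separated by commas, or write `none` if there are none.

i. "z" → no match — must start with "y"
ii. "yzyzx" → match
iii. "zz" → no match — must start with "y"
iv. "yyyyxyzx" → no match
v. "yyxzyxzxxyzy" → no match
vi. "yzxxxx" → no match
vii. "yyxyzzy" → match

ii, vii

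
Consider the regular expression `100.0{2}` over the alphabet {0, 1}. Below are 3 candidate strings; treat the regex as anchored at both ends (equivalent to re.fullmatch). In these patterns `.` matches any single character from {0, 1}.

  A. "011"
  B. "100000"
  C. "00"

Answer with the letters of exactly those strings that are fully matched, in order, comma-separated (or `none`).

B

A → no match — must start with "100"
B → match
C → no match — must start with "100"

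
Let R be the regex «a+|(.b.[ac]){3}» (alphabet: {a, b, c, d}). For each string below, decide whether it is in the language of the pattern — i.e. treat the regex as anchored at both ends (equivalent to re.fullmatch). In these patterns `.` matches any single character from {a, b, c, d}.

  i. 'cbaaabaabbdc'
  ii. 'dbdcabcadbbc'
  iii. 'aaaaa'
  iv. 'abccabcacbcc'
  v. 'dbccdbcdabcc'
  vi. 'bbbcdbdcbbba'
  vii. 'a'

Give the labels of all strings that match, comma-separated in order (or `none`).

i → match
ii → match
iii → match
iv → match
v → no match
vi → match
vii → match

i, ii, iii, iv, vi, vii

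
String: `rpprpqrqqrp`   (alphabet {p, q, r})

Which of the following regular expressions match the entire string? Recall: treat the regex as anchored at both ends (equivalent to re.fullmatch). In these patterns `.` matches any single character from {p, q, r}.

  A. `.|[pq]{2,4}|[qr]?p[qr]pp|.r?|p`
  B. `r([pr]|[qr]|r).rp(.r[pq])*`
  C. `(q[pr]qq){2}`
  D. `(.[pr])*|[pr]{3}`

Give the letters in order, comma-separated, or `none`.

B

A → no match
B → match
C → no match — must start with `q`
D → no match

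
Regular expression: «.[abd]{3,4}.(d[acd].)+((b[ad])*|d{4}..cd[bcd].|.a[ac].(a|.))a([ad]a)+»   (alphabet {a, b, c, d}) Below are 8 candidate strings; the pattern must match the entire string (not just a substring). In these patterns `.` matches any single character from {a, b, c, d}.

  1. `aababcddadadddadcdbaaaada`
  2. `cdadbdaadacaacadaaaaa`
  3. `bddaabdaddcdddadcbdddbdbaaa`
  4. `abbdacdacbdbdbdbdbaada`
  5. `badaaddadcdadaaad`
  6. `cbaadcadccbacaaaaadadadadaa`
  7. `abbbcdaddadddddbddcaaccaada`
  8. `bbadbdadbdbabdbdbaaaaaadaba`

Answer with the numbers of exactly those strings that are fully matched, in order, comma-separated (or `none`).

1 → match
2 → match
3 → no match
4 → match
5 → no match — must end with `a`
6 → no match
7 → no match
8 → no match

1, 2, 4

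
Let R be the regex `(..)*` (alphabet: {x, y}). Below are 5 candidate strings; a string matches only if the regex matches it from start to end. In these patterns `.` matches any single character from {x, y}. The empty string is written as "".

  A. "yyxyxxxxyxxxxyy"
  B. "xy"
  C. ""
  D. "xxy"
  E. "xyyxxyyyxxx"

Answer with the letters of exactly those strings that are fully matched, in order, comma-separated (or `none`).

A → no match
B → match
C → match
D → no match
E → no match

B, C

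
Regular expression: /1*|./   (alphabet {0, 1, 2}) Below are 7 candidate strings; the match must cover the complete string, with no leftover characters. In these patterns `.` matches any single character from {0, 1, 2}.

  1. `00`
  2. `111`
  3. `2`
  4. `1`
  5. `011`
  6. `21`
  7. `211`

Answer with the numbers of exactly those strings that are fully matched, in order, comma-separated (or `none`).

2, 3, 4

1 → no match
2 → match
3 → match
4 → match
5 → no match
6 → no match
7 → no match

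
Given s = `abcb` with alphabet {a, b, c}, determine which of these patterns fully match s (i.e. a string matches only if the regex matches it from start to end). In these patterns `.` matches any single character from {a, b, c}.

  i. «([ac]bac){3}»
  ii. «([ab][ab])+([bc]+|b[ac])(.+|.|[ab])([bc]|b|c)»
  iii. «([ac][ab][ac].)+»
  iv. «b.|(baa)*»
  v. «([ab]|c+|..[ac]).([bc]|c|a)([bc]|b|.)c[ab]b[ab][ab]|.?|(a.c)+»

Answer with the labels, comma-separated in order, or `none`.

i → no match — must end with `bac`
ii → no match
iii → match
iv → no match
v → no match

iii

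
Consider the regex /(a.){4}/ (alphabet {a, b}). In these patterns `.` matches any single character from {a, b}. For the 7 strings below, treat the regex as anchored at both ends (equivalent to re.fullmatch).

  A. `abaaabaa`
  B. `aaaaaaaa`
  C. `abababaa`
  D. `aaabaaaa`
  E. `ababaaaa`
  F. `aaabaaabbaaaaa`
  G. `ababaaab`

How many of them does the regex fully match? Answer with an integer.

A → match
B → match
C → match
D → match
E → match
F → no match
G → match
Total matched: 6

6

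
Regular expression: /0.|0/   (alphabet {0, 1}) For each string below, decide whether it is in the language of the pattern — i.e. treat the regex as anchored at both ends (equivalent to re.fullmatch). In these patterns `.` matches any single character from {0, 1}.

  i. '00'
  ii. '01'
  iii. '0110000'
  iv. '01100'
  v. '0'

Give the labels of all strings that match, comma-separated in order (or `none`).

i → match
ii → match
iii → no match
iv → no match
v → match

i, ii, v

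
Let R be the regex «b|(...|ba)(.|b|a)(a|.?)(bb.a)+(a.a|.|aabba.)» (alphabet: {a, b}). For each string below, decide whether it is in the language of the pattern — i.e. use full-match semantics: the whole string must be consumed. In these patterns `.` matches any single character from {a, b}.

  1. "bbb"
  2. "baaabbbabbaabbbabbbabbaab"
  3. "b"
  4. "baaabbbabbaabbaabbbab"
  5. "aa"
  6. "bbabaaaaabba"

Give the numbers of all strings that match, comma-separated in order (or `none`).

1 → no match
2 → match
3 → match
4 → match
5 → no match
6 → no match

2, 3, 4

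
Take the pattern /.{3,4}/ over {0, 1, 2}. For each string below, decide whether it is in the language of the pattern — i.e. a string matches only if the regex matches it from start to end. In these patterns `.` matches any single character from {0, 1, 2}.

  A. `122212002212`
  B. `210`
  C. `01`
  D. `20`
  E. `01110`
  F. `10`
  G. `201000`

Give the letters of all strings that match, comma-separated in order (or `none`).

B

A → no match
B → match
C → no match
D → no match
E → no match
F → no match
G → no match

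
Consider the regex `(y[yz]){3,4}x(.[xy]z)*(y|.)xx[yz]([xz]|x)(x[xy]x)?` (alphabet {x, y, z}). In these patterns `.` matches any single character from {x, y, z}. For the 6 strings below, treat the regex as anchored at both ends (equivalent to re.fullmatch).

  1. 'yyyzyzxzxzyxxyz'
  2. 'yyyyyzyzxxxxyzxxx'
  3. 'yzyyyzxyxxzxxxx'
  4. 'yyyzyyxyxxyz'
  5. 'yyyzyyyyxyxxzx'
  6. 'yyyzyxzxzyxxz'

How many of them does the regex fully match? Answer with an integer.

5

1 → match
2 → match
3 → match
4 → match
5 → match
6 → no match
Total matched: 5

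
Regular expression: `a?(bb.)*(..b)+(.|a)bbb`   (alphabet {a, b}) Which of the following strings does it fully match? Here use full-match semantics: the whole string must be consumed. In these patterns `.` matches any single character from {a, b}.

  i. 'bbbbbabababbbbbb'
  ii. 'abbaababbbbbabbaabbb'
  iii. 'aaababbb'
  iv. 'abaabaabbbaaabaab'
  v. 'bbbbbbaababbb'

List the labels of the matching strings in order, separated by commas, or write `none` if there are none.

i, iii, v

i → match
ii → no match
iii. 'aaababbb' → match
iv → no match — must end with 'bbb'
v → match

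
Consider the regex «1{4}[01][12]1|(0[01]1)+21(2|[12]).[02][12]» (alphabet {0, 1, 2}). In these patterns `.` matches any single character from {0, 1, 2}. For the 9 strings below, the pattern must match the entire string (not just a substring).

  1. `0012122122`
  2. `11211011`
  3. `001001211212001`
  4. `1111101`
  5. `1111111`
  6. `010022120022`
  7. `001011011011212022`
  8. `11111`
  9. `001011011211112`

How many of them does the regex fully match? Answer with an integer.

2

1 → no match
2 → no match
3 → no match
4 → no match
5 → match
6 → no match
7 → match
8 → no match
9 → no match
Total matched: 2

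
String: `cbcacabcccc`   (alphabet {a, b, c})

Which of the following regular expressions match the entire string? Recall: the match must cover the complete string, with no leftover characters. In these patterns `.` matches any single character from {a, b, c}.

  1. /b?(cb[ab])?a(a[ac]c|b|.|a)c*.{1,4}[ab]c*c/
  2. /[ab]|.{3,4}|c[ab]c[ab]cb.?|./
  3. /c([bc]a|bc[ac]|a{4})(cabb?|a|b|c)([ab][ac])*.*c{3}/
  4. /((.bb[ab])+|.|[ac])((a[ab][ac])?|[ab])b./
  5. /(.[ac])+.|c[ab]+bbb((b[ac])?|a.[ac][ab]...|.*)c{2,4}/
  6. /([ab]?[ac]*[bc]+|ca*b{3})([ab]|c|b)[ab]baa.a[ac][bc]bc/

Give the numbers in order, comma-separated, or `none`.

1 → no match
2 → no match
3 → match
4 → no match
5 → no match
6 → no match — must end with `bc`

3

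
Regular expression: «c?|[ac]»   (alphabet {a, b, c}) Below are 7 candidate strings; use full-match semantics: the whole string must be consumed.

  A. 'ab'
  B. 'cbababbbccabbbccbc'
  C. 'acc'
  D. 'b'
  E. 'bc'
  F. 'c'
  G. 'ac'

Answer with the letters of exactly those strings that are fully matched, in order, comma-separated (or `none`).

A → no match
B → no match
C → no match
D → no match
E → no match
F → match
G → no match

F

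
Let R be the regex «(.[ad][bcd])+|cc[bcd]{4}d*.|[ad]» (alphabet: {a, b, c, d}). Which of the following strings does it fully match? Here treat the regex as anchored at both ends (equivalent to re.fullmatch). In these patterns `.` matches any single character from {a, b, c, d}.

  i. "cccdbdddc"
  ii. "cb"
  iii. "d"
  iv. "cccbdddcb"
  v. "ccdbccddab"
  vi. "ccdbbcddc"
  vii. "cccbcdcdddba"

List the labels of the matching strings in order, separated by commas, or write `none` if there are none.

i, iii, vi

i → match
ii → no match
iii → match
iv → no match
v → no match
vi → match
vii → no match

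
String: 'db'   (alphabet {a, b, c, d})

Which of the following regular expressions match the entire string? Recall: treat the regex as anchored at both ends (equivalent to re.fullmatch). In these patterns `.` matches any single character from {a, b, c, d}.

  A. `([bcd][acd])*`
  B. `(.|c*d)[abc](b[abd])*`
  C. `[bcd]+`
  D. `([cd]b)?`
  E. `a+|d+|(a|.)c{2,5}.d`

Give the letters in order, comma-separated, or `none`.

A → no match
B → match
C → match
D → match
E → no match

B, C, D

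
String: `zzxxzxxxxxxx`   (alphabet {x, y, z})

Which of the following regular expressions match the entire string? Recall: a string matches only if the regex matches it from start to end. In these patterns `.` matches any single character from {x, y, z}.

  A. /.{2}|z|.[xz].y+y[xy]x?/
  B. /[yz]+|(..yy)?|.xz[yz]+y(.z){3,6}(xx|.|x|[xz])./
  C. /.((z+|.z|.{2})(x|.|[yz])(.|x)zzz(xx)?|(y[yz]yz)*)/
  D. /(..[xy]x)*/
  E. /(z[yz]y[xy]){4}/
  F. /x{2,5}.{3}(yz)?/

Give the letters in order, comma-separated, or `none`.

A → no match
B → no match
C → no match
D → match
E → no match
F → no match — must start with `x`

D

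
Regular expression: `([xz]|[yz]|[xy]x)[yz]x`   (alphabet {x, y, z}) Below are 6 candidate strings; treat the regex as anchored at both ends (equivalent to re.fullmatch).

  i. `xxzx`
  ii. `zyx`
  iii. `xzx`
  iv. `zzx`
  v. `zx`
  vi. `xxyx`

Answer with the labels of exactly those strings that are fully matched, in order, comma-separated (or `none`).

i → match
ii → match
iii → match
iv → match
v → no match
vi → match

i, ii, iii, iv, vi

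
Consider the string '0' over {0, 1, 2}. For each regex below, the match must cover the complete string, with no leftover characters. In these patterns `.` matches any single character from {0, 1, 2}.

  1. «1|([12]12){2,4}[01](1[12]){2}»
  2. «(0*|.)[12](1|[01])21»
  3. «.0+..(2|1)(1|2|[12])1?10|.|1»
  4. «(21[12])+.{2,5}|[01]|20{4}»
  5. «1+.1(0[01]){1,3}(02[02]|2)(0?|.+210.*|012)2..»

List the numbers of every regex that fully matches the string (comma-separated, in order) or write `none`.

1 → no match
2 → no match — must end with '21'
3 → match
4 → match
5 → no match — must start with '1'

3, 4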